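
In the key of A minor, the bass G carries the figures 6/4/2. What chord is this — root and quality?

The figures 6/4/2 indicate a seventh chord in third inversion.
In third inversion the root lies a second above the bass: a second above G in A minor is A.
The chord tones are G, A, C, E, giving A minor seventh.

A minor seventh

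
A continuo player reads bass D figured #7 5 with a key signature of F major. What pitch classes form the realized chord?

The written figures #7 5 are shorthand for 7/5/3: the 3 is implied.
A third above D in this key is F.
A fifth above D in this key is A.
A seventh above D in this key is C, raised to C# by the sharp.
Together with the bass D, this spells D minor-major seventh in root position.

D, F, A, C#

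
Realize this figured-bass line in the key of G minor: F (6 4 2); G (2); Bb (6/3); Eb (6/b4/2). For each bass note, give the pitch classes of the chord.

F (6/4/2): F, G, Bb, D.
G (6/4/2): G, A, C, Eb.
Bb (6/3): Bb, D, G.
Eb (6/b4/2): Eb, F, Ab, C.

F, G, Bb, D | G, A, C, Eb | Bb, D, G | Eb, F, Ab, C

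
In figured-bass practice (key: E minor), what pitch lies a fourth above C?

F#

Counting 3 letter steps above C lands on F; in E minor, that letter is F#.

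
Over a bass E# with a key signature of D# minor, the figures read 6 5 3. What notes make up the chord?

A third above E# in this key is G#.
A fifth above E# in this key is B.
A sixth above E# in this key is C#.
Together with the bass E#, this spells C# dominant seventh in first inversion.

E#, G#, B, C#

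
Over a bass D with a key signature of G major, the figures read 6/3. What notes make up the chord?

D, F#, B

A third above D in this key is F#.
A sixth above D in this key is B.
Together with the bass D, this spells B minor in first inversion.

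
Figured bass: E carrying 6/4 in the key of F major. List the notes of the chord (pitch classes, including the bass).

A fourth above E in this key is A.
A sixth above E in this key is C.
Together with the bass E, this spells A minor in second inversion.

E, A, C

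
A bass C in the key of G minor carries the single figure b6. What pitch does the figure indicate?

Ab

Counting 5 letter steps above C lands on A; in G minor, that letter is A.
The b6 figure lowers it a semitone, giving Ab.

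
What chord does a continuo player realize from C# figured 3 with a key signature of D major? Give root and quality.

The figures 3 indicate a triad in root position.
In root position the bass is the root, so the root is C#.
The chord tones are C#, E, G, giving C# diminished.

C# diminished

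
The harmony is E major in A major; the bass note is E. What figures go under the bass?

E is the root of E major, so the chord is in root position.
A triad in root position is figured 5/3, conventionally abbreviated (no figures — root-position triad).

no figures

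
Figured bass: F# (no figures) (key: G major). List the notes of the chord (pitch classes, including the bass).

F#, A, C

An unfigured bass implies 5/3.
A third above F# in this key is A.
A fifth above F# in this key is C.
Together with the bass F#, this spells F# diminished in root position.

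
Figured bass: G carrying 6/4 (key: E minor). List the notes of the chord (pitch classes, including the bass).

G, C, E

A fourth above G in this key is C.
A sixth above G in this key is E.
Together with the bass G, this spells C major in second inversion.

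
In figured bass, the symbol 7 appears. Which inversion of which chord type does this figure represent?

7 is shorthand for 7/5/3.
Intervals of 7/5/3 above the bass form a seventh chord; the bass is the root, so this is root position.

seventh chord, root position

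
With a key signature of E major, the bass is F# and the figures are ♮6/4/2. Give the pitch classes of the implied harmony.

A second above F# in this key is G#.
A fourth above F# in this key is B.
A sixth above F# in this key is D#, made natural (D) by the ♮ figure.
Together with the bass F#, this spells G# half-diminished seventh in third inversion.

F#, G#, B, D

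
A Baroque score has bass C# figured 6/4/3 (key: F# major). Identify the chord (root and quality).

F# major seventh

The figures 6/4/3 indicate a seventh chord in second inversion.
In second inversion the root lies a fourth above the bass: a fourth above C# in F# major is F#.
The chord tones are C#, E#, F#, A#, giving F# major seventh.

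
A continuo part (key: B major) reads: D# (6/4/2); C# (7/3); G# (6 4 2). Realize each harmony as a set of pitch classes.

D#, E, G#, B | C#, E, G#, B | G#, A#, C#, E

D# (6/4/2): D#, E, G#, B.
C# (7/5/3): C#, E, G#, B.
G# (6/4/2): G#, A#, C#, E.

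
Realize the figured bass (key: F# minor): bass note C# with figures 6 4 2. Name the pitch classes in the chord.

C#, D, F#, A

A second above C# in this key is D.
A fourth above C# in this key is F#.
A sixth above C# in this key is A.
Together with the bass C#, this spells D major seventh in third inversion.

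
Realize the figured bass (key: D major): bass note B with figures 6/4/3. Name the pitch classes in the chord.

B, D, E, G

A third above B in this key is D.
A fourth above B in this key is E.
A sixth above B in this key is G.
Together with the bass B, this spells E minor seventh in second inversion.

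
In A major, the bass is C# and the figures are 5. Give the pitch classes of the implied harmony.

C#, E, G#

The written figures 5 are shorthand for 5/3: the 3 is implied.
A third above C# in this key is E.
A fifth above C# in this key is G#.
Together with the bass C#, this spells C# minor in root position.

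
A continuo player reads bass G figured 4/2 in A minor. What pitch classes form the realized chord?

The written figures 4/2 are shorthand for 6/4/2: the 6 is implied.
A second above G in this key is A.
A fourth above G in this key is C.
A sixth above G in this key is E.
Together with the bass G, this spells A minor seventh in third inversion.

G, A, C, E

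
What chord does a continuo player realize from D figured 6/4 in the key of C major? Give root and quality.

The figures 6/4 indicate a triad in second inversion.
In second inversion the root lies a fourth above the bass: a fourth above D in C major is G.
The chord tones are D, G, B, giving G major.

G major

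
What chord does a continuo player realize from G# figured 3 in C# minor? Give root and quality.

The figures 3 indicate a triad in root position.
In root position the bass is the root, so the root is G#.
The chord tones are G#, B, D#, giving G# minor.

G# minor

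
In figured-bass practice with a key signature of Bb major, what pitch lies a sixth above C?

Counting 5 letter steps above C lands on A; in Bb major, that letter is A.

A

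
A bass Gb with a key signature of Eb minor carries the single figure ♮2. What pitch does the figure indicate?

A

Counting 1 letter step above Gb lands on A; in Eb minor, that letter is Ab.
The ♮2 figure makes it natural, giving A.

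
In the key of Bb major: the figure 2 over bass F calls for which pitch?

Counting 1 letter step above F lands on G; in Bb major, that letter is G.

G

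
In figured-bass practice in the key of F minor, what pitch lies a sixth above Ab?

F

Counting 5 letter steps above Ab lands on F; in F minor, that letter is F.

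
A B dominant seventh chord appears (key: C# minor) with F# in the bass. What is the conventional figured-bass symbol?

F# is the fifth of B dominant seventh, so the chord is in second inversion.
A seventh chord in second inversion is figured 6/4/3, conventionally abbreviated 4/3.

4/3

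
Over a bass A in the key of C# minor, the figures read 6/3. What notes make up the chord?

A, C#, F#

A third above A in this key is C#.
A sixth above A in this key is F#.
Together with the bass A, this spells F# minor in first inversion.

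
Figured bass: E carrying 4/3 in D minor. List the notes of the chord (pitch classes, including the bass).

E, G, A, C

The written figures 4/3 are shorthand for 6/4/3: the 6 is implied.
A third above E in this key is G.
A fourth above E in this key is A.
A sixth above E in this key is C.
Together with the bass E, this spells A minor seventh in second inversion.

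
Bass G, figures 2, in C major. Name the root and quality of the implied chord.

A minor seventh

The figures 2 indicate a seventh chord in third inversion.
In third inversion the root lies a second above the bass: a second above G in C major is A.
The chord tones are G, A, C, E, giving A minor seventh.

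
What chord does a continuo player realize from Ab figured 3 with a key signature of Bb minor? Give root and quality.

The figures 3 indicate a triad in root position.
In root position the bass is the root, so the root is Ab.
The chord tones are Ab, C, Eb, giving Ab major.

Ab major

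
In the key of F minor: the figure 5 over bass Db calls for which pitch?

Counting 4 letter steps above Db lands on A; in F minor, that letter is Ab.

Ab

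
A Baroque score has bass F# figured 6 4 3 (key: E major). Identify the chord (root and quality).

B dominant seventh

The figures 6 4 3 indicate a seventh chord in second inversion.
In second inversion the root lies a fourth above the bass: a fourth above F# in E major is B.
The chord tones are F#, A, B, D#, giving B dominant seventh.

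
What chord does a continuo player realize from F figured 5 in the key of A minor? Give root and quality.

F major

The figures 5 indicate a triad in root position.
In root position the bass is the root, so the root is F.
The chord tones are F, A, C, giving F major.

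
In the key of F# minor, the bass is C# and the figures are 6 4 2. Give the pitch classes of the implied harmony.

C#, D, F#, A

A second above C# in this key is D.
A fourth above C# in this key is F#.
A sixth above C# in this key is A.
Together with the bass C#, this spells D major seventh in third inversion.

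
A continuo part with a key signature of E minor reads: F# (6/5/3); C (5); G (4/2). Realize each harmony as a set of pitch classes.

F# (6/5/3): F#, A, C, D.
C (5/3): C, E, G.
G (6/4/2): G, A, C, E.

F#, A, C, D | C, E, G | G, A, C, E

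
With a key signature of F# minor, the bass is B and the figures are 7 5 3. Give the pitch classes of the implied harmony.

B, D, F#, A

A third above B in this key is D.
A fifth above B in this key is F#.
A seventh above B in this key is A.
Together with the bass B, this spells B minor seventh in root position.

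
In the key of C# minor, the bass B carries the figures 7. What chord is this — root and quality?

The figures 7 indicate a seventh chord in root position.
In root position the bass is the root, so the root is B.
The chord tones are B, D#, F#, A, giving B dominant seventh.

B dominant seventh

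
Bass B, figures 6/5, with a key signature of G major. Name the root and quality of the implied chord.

G major seventh

The figures 6/5 indicate a seventh chord in first inversion.
In first inversion the root lies a sixth above the bass: a sixth above B in G major is G.
The chord tones are B, D, F#, G, giving G major seventh.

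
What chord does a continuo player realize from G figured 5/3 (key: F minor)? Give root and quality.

G diminished

The figures 5/3 indicate a triad in root position.
In root position the bass is the root, so the root is G.
The chord tones are G, Bb, Db, giving G diminished.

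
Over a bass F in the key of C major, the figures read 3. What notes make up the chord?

The written figures 3 are shorthand for 5/3: the 5 is implied.
A third above F in this key is A.
A fifth above F in this key is C.
Together with the bass F, this spells F major in root position.

F, A, C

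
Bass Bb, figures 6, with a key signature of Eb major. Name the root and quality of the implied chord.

The figures 6 indicate a triad in first inversion.
In first inversion the root lies a sixth above the bass: a sixth above Bb in Eb major is G.
The chord tones are Bb, D, G, giving G minor.

G minor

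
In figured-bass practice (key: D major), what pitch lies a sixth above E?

Counting 5 letter steps above E lands on C; in D major, that letter is C#.

C#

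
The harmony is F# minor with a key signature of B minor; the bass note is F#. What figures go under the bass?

no figures

F# is the root of F# minor, so the chord is in root position.
A triad in root position is figured 5/3, conventionally abbreviated (no figures — root-position triad).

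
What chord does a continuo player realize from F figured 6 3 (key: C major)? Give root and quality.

The figures 6 3 indicate a triad in first inversion.
In first inversion the root lies a sixth above the bass: a sixth above F in C major is D.
The chord tones are F, A, D, giving D minor.

D minor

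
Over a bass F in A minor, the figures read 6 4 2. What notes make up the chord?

A second above F in this key is G.
A fourth above F in this key is B.
A sixth above F in this key is D.
Together with the bass F, this spells G dominant seventh in third inversion.

F, G, B, D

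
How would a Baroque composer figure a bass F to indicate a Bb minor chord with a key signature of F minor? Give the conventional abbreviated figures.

6/4

F is the fifth of Bb minor, so the chord is in second inversion.
A triad in second inversion is figured 6/4, conventionally abbreviated 6/4.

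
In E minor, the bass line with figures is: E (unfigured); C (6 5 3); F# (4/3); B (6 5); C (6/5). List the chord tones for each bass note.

E (5/3): E, G, B.
C (6/5/3): C, E, G, A.
F# (6/4/3): F#, A, B, D.
B (6/5/3): B, D, F#, G.
C (6/5/3): C, E, G, A.

E, G, B | C, E, G, A | F#, A, B, D | B, D, F#, G | C, E, G, A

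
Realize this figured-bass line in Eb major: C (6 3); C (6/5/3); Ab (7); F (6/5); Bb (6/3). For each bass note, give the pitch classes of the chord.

C, Eb, Ab | C, Eb, G, Ab | Ab, C, Eb, G | F, Ab, C, D | Bb, D, G

C (6/3): C, Eb, Ab.
C (6/5/3): C, Eb, G, Ab.
Ab (7/5/3): Ab, C, Eb, G.
F (6/5/3): F, Ab, C, D.
Bb (6/3): Bb, D, G.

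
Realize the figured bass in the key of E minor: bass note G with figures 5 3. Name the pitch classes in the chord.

G, B, D

A third above G in this key is B.
A fifth above G in this key is D.
Together with the bass G, this spells G major in root position.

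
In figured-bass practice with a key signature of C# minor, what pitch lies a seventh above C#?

Counting 6 letter steps above C# lands on B; in C# minor, that letter is B.

B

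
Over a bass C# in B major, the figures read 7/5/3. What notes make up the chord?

C#, E, G#, B

A third above C# in this key is E.
A fifth above C# in this key is G#.
A seventh above C# in this key is B.
Together with the bass C#, this spells C# minor seventh in root position.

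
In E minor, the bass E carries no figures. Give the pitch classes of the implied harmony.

E, G, B

An unfigured bass implies 5/3.
A third above E in this key is G.
A fifth above E in this key is B.
Together with the bass E, this spells E minor in root position.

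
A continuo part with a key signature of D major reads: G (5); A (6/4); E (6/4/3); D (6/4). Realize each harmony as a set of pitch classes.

G (5/3): G, B, D.
A (6/4): A, D, F#.
E (6/4/3): E, G, A, C#.
D (6/4): D, G, B.

G, B, D | A, D, F# | E, G, A, C# | D, G, B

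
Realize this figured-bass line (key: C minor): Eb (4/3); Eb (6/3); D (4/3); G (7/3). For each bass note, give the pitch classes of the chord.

Eb (6/4/3): Eb, G, Ab, C.
Eb (6/3): Eb, G, C.
D (6/4/3): D, F, G, Bb.
G (7/5/3): G, Bb, D, F.

Eb, G, Ab, C | Eb, G, C | D, F, G, Bb | G, Bb, D, F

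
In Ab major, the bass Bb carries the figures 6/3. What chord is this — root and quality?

G diminished

The figures 6/3 indicate a triad in first inversion.
In first inversion the root lies a sixth above the bass: a sixth above Bb in Ab major is G.
The chord tones are Bb, Db, G, giving G diminished.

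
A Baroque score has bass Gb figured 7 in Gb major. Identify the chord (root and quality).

The figures 7 indicate a seventh chord in root position.
In root position the bass is the root, so the root is Gb.
The chord tones are Gb, Bb, Db, F, giving Gb major seventh.

Gb major seventh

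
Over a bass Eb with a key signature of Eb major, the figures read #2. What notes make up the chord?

Eb, F#, Ab, C

The written figures #2 are shorthand for 6/4/2: the 6/4 are implied.
A second above Eb in this key is F, raised to F# by the sharp.
A fourth above Eb in this key is Ab.
A sixth above Eb in this key is C.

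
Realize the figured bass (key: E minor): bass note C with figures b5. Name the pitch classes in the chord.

The written figures b5 are shorthand for 5/3: the 3 is implied.
A third above C in this key is E.
A fifth above C in this key is G, lowered to Gb by the flat.

C, E, Gb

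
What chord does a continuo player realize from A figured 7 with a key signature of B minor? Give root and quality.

A dominant seventh

The figures 7 indicate a seventh chord in root position.
In root position the bass is the root, so the root is A.
The chord tones are A, C#, E, G, giving A dominant seventh.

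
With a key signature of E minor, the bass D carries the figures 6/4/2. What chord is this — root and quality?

The figures 6/4/2 indicate a seventh chord in third inversion.
In third inversion the root lies a second above the bass: a second above D in E minor is E.
The chord tones are D, E, G, B, giving E minor seventh.

E minor seventh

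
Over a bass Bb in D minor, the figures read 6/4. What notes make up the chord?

A fourth above Bb in this key is E.
A sixth above Bb in this key is G.
Together with the bass Bb, this spells E diminished in second inversion.

Bb, E, G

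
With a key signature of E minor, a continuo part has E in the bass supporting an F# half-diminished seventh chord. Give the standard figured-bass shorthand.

E is the seventh of F# half-diminished seventh, so the chord is in third inversion.
A seventh chord in third inversion is figured 6/4/2, conventionally abbreviated 4/2.

4/2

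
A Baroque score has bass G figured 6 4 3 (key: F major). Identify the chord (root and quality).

C dominant seventh

The figures 6 4 3 indicate a seventh chord in second inversion.
In second inversion the root lies a fourth above the bass: a fourth above G in F major is C.
The chord tones are G, Bb, C, E, giving C dominant seventh.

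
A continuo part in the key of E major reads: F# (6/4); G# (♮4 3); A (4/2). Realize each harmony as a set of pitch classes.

F# (6/4): F#, B, D#.
G# (6/♮4/3): G#, B, C, E.
A (6/4/2): A, B, D#, F#.

F#, B, D# | G#, B, C, E | A, B, D#, F#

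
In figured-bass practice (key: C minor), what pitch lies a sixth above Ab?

F

Counting 5 letter steps above Ab lands on F; in C minor, that letter is F.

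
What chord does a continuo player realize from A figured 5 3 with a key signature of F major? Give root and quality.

The figures 5 3 indicate a triad in root position.
In root position the bass is the root, so the root is A.
The chord tones are A, C, E, giving A minor.

A minor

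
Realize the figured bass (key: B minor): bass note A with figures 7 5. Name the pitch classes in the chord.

A, C#, E, G

The written figures 7 5 are shorthand for 7/5/3: the 3 is implied.
A third above A in this key is C#.
A fifth above A in this key is E.
A seventh above A in this key is G.
Together with the bass A, this spells A dominant seventh in root position.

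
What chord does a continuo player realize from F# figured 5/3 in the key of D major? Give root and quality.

The figures 5/3 indicate a triad in root position.
In root position the bass is the root, so the root is F#.
The chord tones are F#, A, C#, giving F# minor.

F# minor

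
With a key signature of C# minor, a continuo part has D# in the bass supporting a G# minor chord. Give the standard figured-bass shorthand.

6/4

D# is the fifth of G# minor, so the chord is in second inversion.
A triad in second inversion is figured 6/4, conventionally abbreviated 6/4.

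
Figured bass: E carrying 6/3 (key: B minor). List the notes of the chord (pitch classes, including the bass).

A third above E in this key is G.
A sixth above E in this key is C#.
Together with the bass E, this spells C# diminished in first inversion.

E, G, C#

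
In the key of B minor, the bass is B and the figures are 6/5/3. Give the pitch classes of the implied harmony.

B, D, F#, G

A third above B in this key is D.
A fifth above B in this key is F#.
A sixth above B in this key is G.
Together with the bass B, this spells G major seventh in first inversion.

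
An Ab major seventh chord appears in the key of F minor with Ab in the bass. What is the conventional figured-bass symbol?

7

Ab is the root of Ab major seventh, so the chord is in root position.
A seventh chord in root position is figured 7/5/3, conventionally abbreviated 7.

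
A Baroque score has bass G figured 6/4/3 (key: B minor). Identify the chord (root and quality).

C# half-diminished seventh

The figures 6/4/3 indicate a seventh chord in second inversion.
In second inversion the root lies a fourth above the bass: a fourth above G in B minor is C#.
The chord tones are G, B, C#, E, giving C# half-diminished seventh.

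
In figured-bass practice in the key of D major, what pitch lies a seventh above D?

C#

Counting 6 letter steps above D lands on C; in D major, that letter is C#.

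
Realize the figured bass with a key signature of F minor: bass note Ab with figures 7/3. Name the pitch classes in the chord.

Ab, C, Eb, G

The written figures 7/3 are shorthand for 7/5/3: the 5 is implied.
A third above Ab in this key is C.
A fifth above Ab in this key is Eb.
A seventh above Ab in this key is G.
Together with the bass Ab, this spells Ab major seventh in root position.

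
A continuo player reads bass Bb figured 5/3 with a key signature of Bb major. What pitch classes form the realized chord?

Bb, D, F

A third above Bb in this key is D.
A fifth above Bb in this key is F.
Together with the bass Bb, this spells Bb major in root position.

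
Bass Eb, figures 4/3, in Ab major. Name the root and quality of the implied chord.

Ab major seventh

The figures 4/3 indicate a seventh chord in second inversion.
In second inversion the root lies a fourth above the bass: a fourth above Eb in Ab major is Ab.
The chord tones are Eb, G, Ab, C, giving Ab major seventh.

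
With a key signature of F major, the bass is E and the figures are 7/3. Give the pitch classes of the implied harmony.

E, G, Bb, D

The written figures 7/3 are shorthand for 7/5/3: the 5 is implied.
A third above E in this key is G.
A fifth above E in this key is Bb.
A seventh above E in this key is D.
Together with the bass E, this spells E half-diminished seventh in root position.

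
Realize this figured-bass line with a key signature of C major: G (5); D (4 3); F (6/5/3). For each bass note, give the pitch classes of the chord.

G, B, D | D, F, G, B | F, A, C, D

G (5/3): G, B, D.
D (6/4/3): D, F, G, B.
F (6/5/3): F, A, C, D.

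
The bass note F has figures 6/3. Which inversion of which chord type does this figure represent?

triad, first inversion

Intervals of 6/3 above the bass form a triad; the bass is the third, so this is first inversion.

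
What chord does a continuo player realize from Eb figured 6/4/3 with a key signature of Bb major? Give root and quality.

The figures 6/4/3 indicate a seventh chord in second inversion.
In second inversion the root lies a fourth above the bass: a fourth above Eb in Bb major is A.
The chord tones are Eb, G, A, C, giving A half-diminished seventh.

A half-diminished seventh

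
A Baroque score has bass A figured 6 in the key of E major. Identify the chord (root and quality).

The figures 6 indicate a triad in first inversion.
In first inversion the root lies a sixth above the bass: a sixth above A in E major is F#.
The chord tones are A, C#, F#, giving F# minor.

F# minor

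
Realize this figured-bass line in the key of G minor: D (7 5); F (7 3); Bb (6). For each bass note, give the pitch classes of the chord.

D (7/5/3): D, F, A, C.
F (7/5/3): F, A, C, Eb.
Bb (6/3): Bb, D, G.

D, F, A, C | F, A, C, Eb | Bb, D, G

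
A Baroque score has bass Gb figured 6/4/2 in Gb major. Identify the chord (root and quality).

Ab minor seventh

The figures 6/4/2 indicate a seventh chord in third inversion.
In third inversion the root lies a second above the bass: a second above Gb in Gb major is Ab.
The chord tones are Gb, Ab, Cb, Eb, giving Ab minor seventh.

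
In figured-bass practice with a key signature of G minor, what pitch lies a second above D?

Eb

Counting 1 letter step above D lands on E; in G minor, that letter is Eb.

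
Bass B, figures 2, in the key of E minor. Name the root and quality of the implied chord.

The figures 2 indicate a seventh chord in third inversion.
In third inversion the root lies a second above the bass: a second above B in E minor is C.
The chord tones are B, C, E, G, giving C major seventh.

C major seventh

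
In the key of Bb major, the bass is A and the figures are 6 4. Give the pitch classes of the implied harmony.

A fourth above A in this key is D.
A sixth above A in this key is F.
Together with the bass A, this spells D minor in second inversion.

A, D, F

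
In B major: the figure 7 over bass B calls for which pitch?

A#

Counting 6 letter steps above B lands on A; in B major, that letter is A#.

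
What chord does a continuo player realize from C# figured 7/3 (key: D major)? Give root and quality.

The figures 7/3 indicate a seventh chord in root position.
In root position the bass is the root, so the root is C#.
The chord tones are C#, E, G, B, giving C# half-diminished seventh.

C# half-diminished seventh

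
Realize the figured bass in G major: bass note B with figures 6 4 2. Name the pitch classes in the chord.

B, C, E, G

A second above B in this key is C.
A fourth above B in this key is E.
A sixth above B in this key is G.
Together with the bass B, this spells C major seventh in third inversion.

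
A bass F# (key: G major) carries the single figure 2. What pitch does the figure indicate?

G

Counting 1 letter step above F# lands on G; in G major, that letter is G.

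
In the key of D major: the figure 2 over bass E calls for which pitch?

Counting 1 letter step above E lands on F; in D major, that letter is F#.

F#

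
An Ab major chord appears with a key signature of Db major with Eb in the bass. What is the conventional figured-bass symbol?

6/4

Eb is the fifth of Ab major, so the chord is in second inversion.
A triad in second inversion is figured 6/4, conventionally abbreviated 6/4.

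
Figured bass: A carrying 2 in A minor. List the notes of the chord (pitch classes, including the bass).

A, B, D, F

The written figures 2 are shorthand for 6/4/2: the 6/4 are implied.
A second above A in this key is B.
A fourth above A in this key is D.
A sixth above A in this key is F.
Together with the bass A, this spells B half-diminished seventh in third inversion.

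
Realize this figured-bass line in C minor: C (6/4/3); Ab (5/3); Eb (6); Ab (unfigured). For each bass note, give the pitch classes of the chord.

C, Eb, F, Ab | Ab, C, Eb | Eb, G, C | Ab, C, Eb

C (6/4/3): C, Eb, F, Ab.
Ab (5/3): Ab, C, Eb.
Eb (6/3): Eb, G, C.
Ab (5/3): Ab, C, Eb.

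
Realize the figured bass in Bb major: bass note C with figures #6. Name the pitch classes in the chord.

C, Eb, A#

The written figures #6 are shorthand for 6/3: the 3 is implied.
A third above C in this key is Eb.
A sixth above C in this key is A, raised to A# by the sharp.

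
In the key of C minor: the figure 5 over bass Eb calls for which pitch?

Counting 4 letter steps above Eb lands on B; in C minor, that letter is Bb.

Bb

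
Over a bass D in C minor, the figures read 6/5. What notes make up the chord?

The written figures 6/5 are shorthand for 6/5/3: the 3 is implied.
A third above D in this key is F.
A fifth above D in this key is Ab.
A sixth above D in this key is Bb.
Together with the bass D, this spells Bb dominant seventh in first inversion.

D, F, Ab, Bb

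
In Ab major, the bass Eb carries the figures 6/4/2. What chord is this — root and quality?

F minor seventh

The figures 6/4/2 indicate a seventh chord in third inversion.
In third inversion the root lies a second above the bass: a second above Eb in Ab major is F.
The chord tones are Eb, F, Ab, C, giving F minor seventh.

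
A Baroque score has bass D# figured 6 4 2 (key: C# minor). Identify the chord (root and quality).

E major seventh

The figures 6 4 2 indicate a seventh chord in third inversion.
In third inversion the root lies a second above the bass: a second above D# in C# minor is E.
The chord tones are D#, E, G#, B, giving E major seventh.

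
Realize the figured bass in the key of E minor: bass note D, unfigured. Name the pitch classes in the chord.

An unfigured bass implies 5/3.
A third above D in this key is F#.
A fifth above D in this key is A.
Together with the bass D, this spells D major in root position.

D, F#, A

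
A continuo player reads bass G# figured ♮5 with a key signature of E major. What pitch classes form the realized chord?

G#, B, D

The written figures ♮5 are shorthand for 5/3: the 3 is implied.
A third above G# in this key is B.
A fifth above G# in this key is D#, made natural (D) by the ♮ figure.
Together with the bass G#, this spells G# diminished in root position.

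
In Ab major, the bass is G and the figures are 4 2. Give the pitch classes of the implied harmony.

G, Ab, C, Eb

The written figures 4 2 are shorthand for 6/4/2: the 6 is implied.
A second above G in this key is Ab.
A fourth above G in this key is C.
A sixth above G in this key is Eb.
Together with the bass G, this spells Ab major seventh in third inversion.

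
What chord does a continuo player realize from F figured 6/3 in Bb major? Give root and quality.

D minor

The figures 6/3 indicate a triad in first inversion.
In first inversion the root lies a sixth above the bass: a sixth above F in Bb major is D.
The chord tones are F, A, D, giving D minor.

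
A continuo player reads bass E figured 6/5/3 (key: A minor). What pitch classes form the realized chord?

A third above E in this key is G.
A fifth above E in this key is B.
A sixth above E in this key is C.
Together with the bass E, this spells C major seventh in first inversion.

E, G, B, C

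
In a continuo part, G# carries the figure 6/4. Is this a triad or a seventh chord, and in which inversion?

triad, second inversion

Intervals of 6/4 above the bass form a triad; the bass is the fifth, so this is second inversion.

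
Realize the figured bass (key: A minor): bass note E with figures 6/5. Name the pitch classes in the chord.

E, G, B, C

The written figures 6/5 are shorthand for 6/5/3: the 3 is implied.
A third above E in this key is G.
A fifth above E in this key is B.
A sixth above E in this key is C.
Together with the bass E, this spells C major seventh in first inversion.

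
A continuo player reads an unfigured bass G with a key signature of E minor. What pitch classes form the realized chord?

G, B, D

An unfigured bass implies 5/3.
A third above G in this key is B.
A fifth above G in this key is D.
Together with the bass G, this spells G major in root position.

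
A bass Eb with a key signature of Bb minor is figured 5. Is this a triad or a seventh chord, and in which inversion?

triad, root position

5 is shorthand for 5/3.
Intervals of 5/3 above the bass form a triad; the bass is the root, so this is root position.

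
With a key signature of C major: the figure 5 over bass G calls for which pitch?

Counting 4 letter steps above G lands on D; in C major, that letter is D.

D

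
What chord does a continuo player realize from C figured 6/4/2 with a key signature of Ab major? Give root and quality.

The figures 6/4/2 indicate a seventh chord in third inversion.
In third inversion the root lies a second above the bass: a second above C in Ab major is Db.
The chord tones are C, Db, F, Ab, giving Db major seventh.

Db major seventh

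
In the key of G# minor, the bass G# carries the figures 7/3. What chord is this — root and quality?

The figures 7/3 indicate a seventh chord in root position.
In root position the bass is the root, so the root is G#.
The chord tones are G#, B, D#, F#, giving G# minor seventh.

G# minor seventh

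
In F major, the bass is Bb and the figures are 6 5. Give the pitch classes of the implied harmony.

Bb, D, F, G

The written figures 6 5 are shorthand for 6/5/3: the 3 is implied.
A third above Bb in this key is D.
A fifth above Bb in this key is F.
A sixth above Bb in this key is G.
Together with the bass Bb, this spells G minor seventh in first inversion.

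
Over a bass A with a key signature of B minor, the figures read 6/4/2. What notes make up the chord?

A second above A in this key is B.
A fourth above A in this key is D.
A sixth above A in this key is F#.
Together with the bass A, this spells B minor seventh in third inversion.

A, B, D, F#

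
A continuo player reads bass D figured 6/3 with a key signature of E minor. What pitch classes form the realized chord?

D, F#, B

A third above D in this key is F#.
A sixth above D in this key is B.
Together with the bass D, this spells B minor in first inversion.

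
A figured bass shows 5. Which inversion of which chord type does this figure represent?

5 is shorthand for 5/3.
Intervals of 5/3 above the bass form a triad; the bass is the root, so this is root position.

triad, root position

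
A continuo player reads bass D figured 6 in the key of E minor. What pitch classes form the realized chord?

D, F#, B

The written figures 6 are shorthand for 6/3: the 3 is implied.
A third above D in this key is F#.
A sixth above D in this key is B.
Together with the bass D, this spells B minor in first inversion.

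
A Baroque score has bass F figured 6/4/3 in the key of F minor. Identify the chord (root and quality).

Bb minor seventh

The figures 6/4/3 indicate a seventh chord in second inversion.
In second inversion the root lies a fourth above the bass: a fourth above F in F minor is Bb.
The chord tones are F, Ab, Bb, Db, giving Bb minor seventh.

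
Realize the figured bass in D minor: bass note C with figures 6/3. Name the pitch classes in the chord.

A third above C in this key is E.
A sixth above C in this key is A.
Together with the bass C, this spells A minor in first inversion.

C, E, A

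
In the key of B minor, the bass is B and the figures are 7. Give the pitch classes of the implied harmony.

The written figures 7 are shorthand for 7/5/3: the 5/3 are implied.
A third above B in this key is D.
A fifth above B in this key is F#.
A seventh above B in this key is A.
Together with the bass B, this spells B minor seventh in root position.

B, D, F#, A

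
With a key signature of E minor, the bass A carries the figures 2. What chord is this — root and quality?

The figures 2 indicate a seventh chord in third inversion.
In third inversion the root lies a second above the bass: a second above A in E minor is B.
The chord tones are A, B, D, F#, giving B minor seventh.

B minor seventh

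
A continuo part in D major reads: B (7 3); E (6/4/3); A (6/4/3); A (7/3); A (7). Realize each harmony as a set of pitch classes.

B, D, F#, A | E, G, A, C# | A, C#, D, F# | A, C#, E, G | A, C#, E, G

B (7/5/3): B, D, F#, A.
E (6/4/3): E, G, A, C#.
A (6/4/3): A, C#, D, F#.
A (7/5/3): A, C#, E, G.
A (7/5/3): A, C#, E, G.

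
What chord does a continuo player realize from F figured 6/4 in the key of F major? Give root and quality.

Bb major

The figures 6/4 indicate a triad in second inversion.
In second inversion the root lies a fourth above the bass: a fourth above F in F major is Bb.
The chord tones are F, Bb, D, giving Bb major.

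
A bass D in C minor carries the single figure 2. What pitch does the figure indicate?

Eb

Counting 1 letter step above D lands on E; in C minor, that letter is Eb.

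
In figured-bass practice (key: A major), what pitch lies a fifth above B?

Counting 4 letter steps above B lands on F; in A major, that letter is F#.

F#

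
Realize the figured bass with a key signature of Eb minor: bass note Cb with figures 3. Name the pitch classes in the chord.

The written figures 3 are shorthand for 5/3: the 5 is implied.
A third above Cb in this key is Eb.
A fifth above Cb in this key is Gb.
Together with the bass Cb, this spells Cb major in root position.

Cb, Eb, Gb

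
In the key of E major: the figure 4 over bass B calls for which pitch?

E

Counting 3 letter steps above B lands on E; in E major, that letter is E.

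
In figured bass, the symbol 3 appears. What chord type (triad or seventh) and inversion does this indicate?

3 is shorthand for 5/3.
Intervals of 5/3 above the bass form a triad; the bass is the root, so this is root position.

triad, root position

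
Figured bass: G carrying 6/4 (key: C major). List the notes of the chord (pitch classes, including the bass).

G, C, E

A fourth above G in this key is C.
A sixth above G in this key is E.
Together with the bass G, this spells C major in second inversion.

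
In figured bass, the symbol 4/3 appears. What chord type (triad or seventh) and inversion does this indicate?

seventh chord, second inversion

4/3 is shorthand for 6/4/3.
Intervals of 6/4/3 above the bass form a seventh chord; the bass is the fifth, so this is second inversion.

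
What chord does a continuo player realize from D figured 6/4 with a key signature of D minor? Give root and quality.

The figures 6/4 indicate a triad in second inversion.
In second inversion the root lies a fourth above the bass: a fourth above D in D minor is G.
The chord tones are D, G, Bb, giving G minor.

G minor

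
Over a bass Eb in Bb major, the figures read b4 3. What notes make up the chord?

Eb, G, Ab, C

The written figures b4 3 are shorthand for 6/4/3: the 6 is implied.
A third above Eb in this key is G.
A fourth above Eb in this key is A, lowered to Ab by the flat.
A sixth above Eb in this key is C.
Together with the bass Eb, this spells Ab major seventh in second inversion.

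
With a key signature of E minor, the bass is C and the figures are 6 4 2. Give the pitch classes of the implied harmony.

C, D, F#, A

A second above C in this key is D.
A fourth above C in this key is F#.
A sixth above C in this key is A.
Together with the bass C, this spells D dominant seventh in third inversion.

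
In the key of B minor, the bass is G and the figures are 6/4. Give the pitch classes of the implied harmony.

A fourth above G in this key is C#.
A sixth above G in this key is E.
Together with the bass G, this spells C# diminished in second inversion.

G, C#, E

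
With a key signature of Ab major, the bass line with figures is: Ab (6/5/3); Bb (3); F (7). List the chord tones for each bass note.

Ab, C, Eb, F | Bb, Db, F | F, Ab, C, Eb

Ab (6/5/3): Ab, C, Eb, F.
Bb (5/3): Bb, Db, F.
F (7/5/3): F, Ab, C, Eb.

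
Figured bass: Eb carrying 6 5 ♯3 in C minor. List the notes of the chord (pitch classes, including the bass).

Eb, G#, Bb, C

A third above Eb in this key is G, raised to G# by the sharp.
A fifth above Eb in this key is Bb.
A sixth above Eb in this key is C.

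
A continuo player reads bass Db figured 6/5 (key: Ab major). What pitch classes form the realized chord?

Db, F, Ab, Bb

The written figures 6/5 are shorthand for 6/5/3: the 3 is implied.
A third above Db in this key is F.
A fifth above Db in this key is Ab.
A sixth above Db in this key is Bb.
Together with the bass Db, this spells Bb minor seventh in first inversion.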